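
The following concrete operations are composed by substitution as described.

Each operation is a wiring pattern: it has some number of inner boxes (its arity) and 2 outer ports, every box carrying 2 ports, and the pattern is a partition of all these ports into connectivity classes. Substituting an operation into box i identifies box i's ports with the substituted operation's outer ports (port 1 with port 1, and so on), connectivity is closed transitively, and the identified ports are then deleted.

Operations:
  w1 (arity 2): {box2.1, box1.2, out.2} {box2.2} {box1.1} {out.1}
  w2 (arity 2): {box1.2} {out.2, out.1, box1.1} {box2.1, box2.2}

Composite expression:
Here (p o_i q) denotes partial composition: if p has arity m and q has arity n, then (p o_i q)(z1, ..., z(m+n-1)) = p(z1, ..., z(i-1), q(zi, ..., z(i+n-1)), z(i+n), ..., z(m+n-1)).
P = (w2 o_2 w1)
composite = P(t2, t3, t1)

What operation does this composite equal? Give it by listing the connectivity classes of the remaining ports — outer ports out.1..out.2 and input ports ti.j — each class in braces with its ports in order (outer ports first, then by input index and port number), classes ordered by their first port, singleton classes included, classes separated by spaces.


Treat the ports identified at w2 as solder joints: merge, then drop.
w1 over (t3, t1) gives {out.1} {out.2, t1.1, t3.2} {t1.2} {t3.1}, out.j being that stage's outer ports
w2 over (t2, t3, t1) gives {out.1, out.2, t2.1} {t1.1, t3.2} {t1.2} {t2.2} {t3.1}, out.j being that stage's outer ports

{out.1, out.2, t2.1} {t1.1, t3.2} {t1.2} {t2.2} {t3.1}


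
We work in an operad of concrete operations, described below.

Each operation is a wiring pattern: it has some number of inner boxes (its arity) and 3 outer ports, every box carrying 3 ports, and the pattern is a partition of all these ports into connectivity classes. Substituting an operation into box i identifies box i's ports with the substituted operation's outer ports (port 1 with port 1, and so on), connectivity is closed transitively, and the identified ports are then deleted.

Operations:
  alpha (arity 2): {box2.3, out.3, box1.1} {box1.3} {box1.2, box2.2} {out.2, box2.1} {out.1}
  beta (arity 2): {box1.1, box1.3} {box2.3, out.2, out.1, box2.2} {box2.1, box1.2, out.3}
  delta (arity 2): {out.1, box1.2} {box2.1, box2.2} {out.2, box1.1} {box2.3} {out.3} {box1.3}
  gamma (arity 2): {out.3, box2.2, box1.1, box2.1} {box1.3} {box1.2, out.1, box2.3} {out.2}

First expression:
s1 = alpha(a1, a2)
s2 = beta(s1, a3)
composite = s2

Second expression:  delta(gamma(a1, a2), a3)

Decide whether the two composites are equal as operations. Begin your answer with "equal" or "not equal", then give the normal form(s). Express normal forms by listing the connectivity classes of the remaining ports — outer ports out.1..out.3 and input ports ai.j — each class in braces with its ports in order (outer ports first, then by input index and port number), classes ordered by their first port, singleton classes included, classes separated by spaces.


The first expression, normalized: {out.1, out.2, a3.2, a3.3} {out.3, a2.1, a3.1} {a1.1, a2.3} {a1.2, a2.2} {a1.3}
The second expression, normalized: {out.1} {out.2, a1.2, a2.3} {out.3} {a1.1, a2.1, a2.2} {a1.3} {a3.1, a3.2} {a3.3}
The forms do not match — not equal.

not equal; the first gives {out.1, out.2, a3.2, a3.3} {out.3, a2.1, a3.1} {a1.1, a2.3} {a1.2, a2.2} {a1.3} and the second {out.1} {out.2, a1.2, a2.3} {out.3} {a1.1, a2.1, a2.2} {a1.3} {a3.1, a3.2} {a3.3}


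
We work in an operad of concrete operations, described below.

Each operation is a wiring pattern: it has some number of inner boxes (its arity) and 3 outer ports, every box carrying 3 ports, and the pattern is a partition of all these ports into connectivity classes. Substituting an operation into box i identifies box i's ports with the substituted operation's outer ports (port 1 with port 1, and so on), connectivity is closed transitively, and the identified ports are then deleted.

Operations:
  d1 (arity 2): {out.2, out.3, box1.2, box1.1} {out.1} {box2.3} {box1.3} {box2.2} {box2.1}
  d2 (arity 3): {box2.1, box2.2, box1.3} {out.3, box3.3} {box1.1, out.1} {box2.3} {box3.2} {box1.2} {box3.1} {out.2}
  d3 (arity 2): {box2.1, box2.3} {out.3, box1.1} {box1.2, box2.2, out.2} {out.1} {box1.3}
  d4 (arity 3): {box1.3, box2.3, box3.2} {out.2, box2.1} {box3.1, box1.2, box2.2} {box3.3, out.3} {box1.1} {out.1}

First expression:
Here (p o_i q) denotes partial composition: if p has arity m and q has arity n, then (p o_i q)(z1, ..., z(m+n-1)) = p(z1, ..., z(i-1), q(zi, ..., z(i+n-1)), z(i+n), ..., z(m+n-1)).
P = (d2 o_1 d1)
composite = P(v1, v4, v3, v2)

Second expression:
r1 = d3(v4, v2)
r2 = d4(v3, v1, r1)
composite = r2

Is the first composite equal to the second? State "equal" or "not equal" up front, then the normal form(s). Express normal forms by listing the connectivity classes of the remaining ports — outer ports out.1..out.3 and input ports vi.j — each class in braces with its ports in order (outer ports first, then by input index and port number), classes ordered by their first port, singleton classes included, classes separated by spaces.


not equal; first: {out.1} {out.2} {out.3, v2.3} {v1.1, v1.2, v3.1, v3.2} {v1.3} {v2.1} {v2.2} {v3.3} {v4.1} {v4.2} {v4.3}; second: {out.1} {out.2, v1.1} {out.3, v4.1} {v1.2, v3.2} {v1.3, v2.2, v3.3, v4.2} {v2.1, v2.3} {v3.1} {v4.3}

The first expression reduces to {out.1} {out.2} {out.3, v2.3} {v1.1, v1.2, v3.1, v3.2} {v1.3} {v2.1} {v2.2} {v3.3} {v4.1} {v4.2} {v4.3}
The second expression reduces to {out.1} {out.2, v1.1} {out.3, v4.1} {v1.2, v3.2} {v1.3, v2.2, v3.3, v4.2} {v2.1, v2.3} {v3.1} {v4.3}
Different reductions; not equal.


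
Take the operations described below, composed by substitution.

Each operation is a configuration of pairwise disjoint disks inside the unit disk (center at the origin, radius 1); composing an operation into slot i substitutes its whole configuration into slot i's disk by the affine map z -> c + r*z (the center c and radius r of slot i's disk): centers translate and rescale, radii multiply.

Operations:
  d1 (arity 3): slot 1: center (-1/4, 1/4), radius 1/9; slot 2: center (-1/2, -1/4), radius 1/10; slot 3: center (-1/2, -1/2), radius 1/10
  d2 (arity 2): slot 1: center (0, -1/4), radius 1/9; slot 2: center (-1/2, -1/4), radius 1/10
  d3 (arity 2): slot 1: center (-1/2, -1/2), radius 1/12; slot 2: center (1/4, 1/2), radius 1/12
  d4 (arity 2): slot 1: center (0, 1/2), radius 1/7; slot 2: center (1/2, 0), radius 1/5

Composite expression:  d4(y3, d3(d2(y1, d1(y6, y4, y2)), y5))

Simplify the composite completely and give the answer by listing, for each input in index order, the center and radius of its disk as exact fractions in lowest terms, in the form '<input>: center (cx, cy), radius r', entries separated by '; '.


y1: center (2/5, -5/48), radius 1/540; y2: center (469/1200, -21/200), radius 1/6000; y3: center (0, 1/2), radius 1/7; y4: center (469/1200, -251/2400), radius 1/6000; y5: center (11/20, 1/10), radius 1/60; y6: center (313/800, -83/800), radius 1/5400

Affine substitution under d4: radii multiply and y-centers shift.
input y3: composing its 1 substitution step yields center (0, 1/2), radius 1/7
input y1: composing its 3 substitution steps yields center (2/5, -5/48), radius 1/540
input y6: composing its 4 substitution steps yields center (313/800, -83/800), radius 1/5400
input y4: composing its 4 substitution steps yields center (469/1200, -251/2400), radius 1/6000
input y2: composing its 4 substitution steps yields center (469/1200, -21/200), radius 1/6000
input y5: composing its 2 substitution steps yields center (11/20, 1/10), radius 1/60


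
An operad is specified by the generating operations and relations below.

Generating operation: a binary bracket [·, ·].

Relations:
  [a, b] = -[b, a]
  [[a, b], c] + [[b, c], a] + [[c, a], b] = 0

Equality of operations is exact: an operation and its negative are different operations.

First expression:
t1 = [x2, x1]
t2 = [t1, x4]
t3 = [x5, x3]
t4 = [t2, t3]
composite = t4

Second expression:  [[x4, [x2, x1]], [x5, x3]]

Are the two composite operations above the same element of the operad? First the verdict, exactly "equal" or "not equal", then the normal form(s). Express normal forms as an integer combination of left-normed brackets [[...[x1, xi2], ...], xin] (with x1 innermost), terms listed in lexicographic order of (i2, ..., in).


not equal; the first gives [[[[x1, x2], x4], x3], x5] - [[[[x1, x2], x4], x5], x3] and the second -[[[[x1, x2], x4], x3], x5] + [[[[x1, x2], x4], x5], x3]

In normal form, the first expression is [[[[x1, x2], x4], x3], x5] - [[[[x1, x2], x4], x5], x3]
In normal form, the second expression is -[[[[x1, x2], x4], x3], x5] + [[[[x1, x2], x4], x5], x3]
No match — not equal.


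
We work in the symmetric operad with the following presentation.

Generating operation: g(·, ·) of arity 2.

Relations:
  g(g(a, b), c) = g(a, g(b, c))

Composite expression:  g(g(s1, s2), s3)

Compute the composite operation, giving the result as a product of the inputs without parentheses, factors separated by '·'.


The g-tree's shape is irrelevant; the s-reading-order decides.
g(s1, s2) reduces to s1 · s2
g(g(s1, s2), s3) reduces to s1 · s2 · s3

s1 · s2 · s3


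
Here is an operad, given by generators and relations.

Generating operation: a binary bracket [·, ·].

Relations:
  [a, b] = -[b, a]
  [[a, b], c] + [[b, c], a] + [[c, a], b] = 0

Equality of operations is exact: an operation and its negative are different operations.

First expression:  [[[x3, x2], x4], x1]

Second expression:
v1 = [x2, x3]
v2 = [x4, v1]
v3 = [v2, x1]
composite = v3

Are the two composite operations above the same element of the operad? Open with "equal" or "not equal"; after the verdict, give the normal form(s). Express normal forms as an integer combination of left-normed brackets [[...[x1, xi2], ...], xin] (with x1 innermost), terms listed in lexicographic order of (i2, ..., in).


equal; both compose to [[[x1, x2], x3], x4] - [[[x1, x3], x2], x4] - [[[x1, x4], x2], x3] + [[[x1, x4], x3], x2]

Reducing the first expression gives [[[x1, x2], x3], x4] - [[[x1, x3], x2], x4] - [[[x1, x4], x2], x3] + [[[x1, x4], x3], x2]
Reducing the second expression gives [[[x1, x2], x3], x4] - [[[x1, x3], x2], x4] - [[[x1, x4], x2], x3] + [[[x1, x4], x3], x2]
Both agree, so they are equal.


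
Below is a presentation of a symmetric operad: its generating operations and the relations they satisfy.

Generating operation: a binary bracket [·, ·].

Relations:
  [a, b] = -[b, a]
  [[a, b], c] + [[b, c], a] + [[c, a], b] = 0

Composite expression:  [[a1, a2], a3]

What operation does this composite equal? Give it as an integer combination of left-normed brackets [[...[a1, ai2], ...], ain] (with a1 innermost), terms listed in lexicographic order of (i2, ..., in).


[[a1, a2], a3]


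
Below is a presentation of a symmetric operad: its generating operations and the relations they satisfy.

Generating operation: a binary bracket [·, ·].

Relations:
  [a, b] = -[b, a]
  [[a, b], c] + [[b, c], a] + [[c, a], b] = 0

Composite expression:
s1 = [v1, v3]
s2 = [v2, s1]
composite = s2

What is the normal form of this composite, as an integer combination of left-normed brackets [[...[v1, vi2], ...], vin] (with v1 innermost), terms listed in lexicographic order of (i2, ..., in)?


-[[v1, v3], v2]

In the tensor algebra, words opening v1 carry the v1-anchored form.
Composite bracket: [v2, [v1, v3]]
Full expansion: 4 signed words from ab - ba (2^2 = 4).
Coefficients come from the v1-initial words:
  word v1v3v2 has sign -1, contributing -[[v1, v3], v2]


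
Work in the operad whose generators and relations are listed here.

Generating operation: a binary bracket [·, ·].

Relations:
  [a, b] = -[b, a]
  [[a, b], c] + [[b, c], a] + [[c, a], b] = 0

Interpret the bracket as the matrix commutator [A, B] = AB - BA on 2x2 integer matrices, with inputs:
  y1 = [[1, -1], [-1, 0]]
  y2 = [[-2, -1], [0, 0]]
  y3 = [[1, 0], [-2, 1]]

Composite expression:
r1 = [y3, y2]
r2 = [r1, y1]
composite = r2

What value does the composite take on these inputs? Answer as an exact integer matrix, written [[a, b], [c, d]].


[[4, 4], [0, -4]]

[y3, y2] = [[-2, 0], [4, 2]]
[[y3, y2], y1] = [[4, 4], [0, -4]]


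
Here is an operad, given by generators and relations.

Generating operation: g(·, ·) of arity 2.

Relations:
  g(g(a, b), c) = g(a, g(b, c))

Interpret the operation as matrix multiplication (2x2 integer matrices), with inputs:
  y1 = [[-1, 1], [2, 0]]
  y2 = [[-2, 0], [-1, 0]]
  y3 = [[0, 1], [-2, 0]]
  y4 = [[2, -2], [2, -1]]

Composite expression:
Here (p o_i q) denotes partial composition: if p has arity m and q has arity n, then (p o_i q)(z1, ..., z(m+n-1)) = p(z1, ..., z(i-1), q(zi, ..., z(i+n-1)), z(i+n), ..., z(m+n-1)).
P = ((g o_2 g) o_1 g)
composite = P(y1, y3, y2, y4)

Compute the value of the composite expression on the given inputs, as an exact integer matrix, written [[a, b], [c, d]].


[[10, -10], [-4, 4]]


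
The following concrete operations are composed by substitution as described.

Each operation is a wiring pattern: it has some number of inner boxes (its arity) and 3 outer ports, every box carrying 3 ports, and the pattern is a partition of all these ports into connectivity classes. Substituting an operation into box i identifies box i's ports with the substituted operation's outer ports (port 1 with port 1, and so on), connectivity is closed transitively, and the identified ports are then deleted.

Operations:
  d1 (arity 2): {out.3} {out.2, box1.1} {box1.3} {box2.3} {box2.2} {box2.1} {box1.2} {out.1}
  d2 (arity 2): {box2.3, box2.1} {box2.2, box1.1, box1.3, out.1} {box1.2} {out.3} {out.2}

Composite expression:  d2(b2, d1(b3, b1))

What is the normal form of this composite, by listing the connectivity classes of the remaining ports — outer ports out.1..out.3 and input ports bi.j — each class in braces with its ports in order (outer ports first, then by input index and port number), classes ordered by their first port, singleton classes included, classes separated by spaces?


Two ports join when wires chain via d2-identified ports.
the subtree at d1 composes to {out.1} {out.2, b3.1} {out.3} {b1.1} {b1.2} {b1.3} {b3.2} {b3.3} on (b3, b1); out.j = own outer ports
the subtree at d2 composes to {out.1, b2.1, b2.3, b3.1} {out.2} {out.3} {b1.1} {b1.2} {b1.3} {b2.2} {b3.2} {b3.3} on (b2, b3, b1); out.j = own outer ports

{out.1, b2.1, b2.3, b3.1} {out.2} {out.3} {b1.1} {b1.2} {b1.3} {b2.2} {b3.2} {b3.3}


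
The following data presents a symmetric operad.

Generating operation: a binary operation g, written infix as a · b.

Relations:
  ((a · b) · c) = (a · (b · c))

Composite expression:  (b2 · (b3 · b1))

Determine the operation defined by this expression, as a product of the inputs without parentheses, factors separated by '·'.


b2 · b3 · b1

All parenthesizations of g agree; list the b-inputs left to right.
(b3 · b1) unparenthesizes to b3 · b1
(b2 · (b3 · b1)) unparenthesizes to b2 · b3 · b1


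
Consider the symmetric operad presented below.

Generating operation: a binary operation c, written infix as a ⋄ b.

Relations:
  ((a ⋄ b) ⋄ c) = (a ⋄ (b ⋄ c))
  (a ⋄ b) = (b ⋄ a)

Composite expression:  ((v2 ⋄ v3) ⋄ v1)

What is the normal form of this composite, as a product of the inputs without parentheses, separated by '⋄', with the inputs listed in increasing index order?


v1 ⋄ v2 ⋄ v3

With c associative and commutative, the v-input set is all that matters.
(v2 ⋄ v3) collapses to v2 ⋄ v3
((v2 ⋄ v3) ⋄ v1) collapses to v2 ⋄ v3 ⋄ v1
sorting the factors by input index: v1 ⋄ v2 ⋄ v3


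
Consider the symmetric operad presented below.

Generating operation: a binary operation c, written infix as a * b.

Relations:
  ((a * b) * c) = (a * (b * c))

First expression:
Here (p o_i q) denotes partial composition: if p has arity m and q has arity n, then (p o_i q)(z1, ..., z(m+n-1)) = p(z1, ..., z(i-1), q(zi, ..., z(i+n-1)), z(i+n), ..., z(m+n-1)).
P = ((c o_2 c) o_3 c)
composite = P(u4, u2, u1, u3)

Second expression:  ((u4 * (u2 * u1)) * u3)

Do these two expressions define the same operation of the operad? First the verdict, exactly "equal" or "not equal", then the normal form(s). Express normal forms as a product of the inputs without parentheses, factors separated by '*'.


In normal form, the first expression is u4 * u2 * u1 * u3
In normal form, the second expression is u4 * u2 * u1 * u3
Both agree, so they are equal.

equal; the common form is u4 * u2 * u1 * u3


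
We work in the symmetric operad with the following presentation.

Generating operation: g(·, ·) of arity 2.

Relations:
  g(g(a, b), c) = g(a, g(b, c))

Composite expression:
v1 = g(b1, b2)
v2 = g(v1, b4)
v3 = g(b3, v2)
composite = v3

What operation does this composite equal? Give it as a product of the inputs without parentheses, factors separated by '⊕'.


b3 ⊕ b1 ⊕ b2 ⊕ b4


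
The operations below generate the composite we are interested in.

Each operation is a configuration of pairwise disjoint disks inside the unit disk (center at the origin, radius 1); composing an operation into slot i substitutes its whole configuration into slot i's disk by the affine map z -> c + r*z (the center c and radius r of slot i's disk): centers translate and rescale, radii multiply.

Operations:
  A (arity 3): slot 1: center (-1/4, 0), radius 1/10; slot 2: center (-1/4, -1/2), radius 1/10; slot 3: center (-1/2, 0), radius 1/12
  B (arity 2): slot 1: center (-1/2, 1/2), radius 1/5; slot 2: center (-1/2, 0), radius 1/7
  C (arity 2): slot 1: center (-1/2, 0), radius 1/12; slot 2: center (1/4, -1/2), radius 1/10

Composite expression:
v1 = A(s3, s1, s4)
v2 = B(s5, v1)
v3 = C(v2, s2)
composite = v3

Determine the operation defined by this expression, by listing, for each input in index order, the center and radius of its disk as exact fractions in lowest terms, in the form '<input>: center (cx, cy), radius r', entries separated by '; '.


Follow each s-input down from C: c' goes to c + r*c', radius to r*r'.
tracing s5 down its 2-map path: center (-13/24, 1/24), radius 1/60
tracing s3 down its 3-map path: center (-61/112, 0), radius 1/840
tracing s1 down its 3-map path: center (-61/112, -1/168), radius 1/840
tracing s4 down its 3-map path: center (-23/42, 0), radius 1/1008
tracing s2 down its 1-map path: center (1/4, -1/2), radius 1/10

s1: center (-61/112, -1/168), radius 1/840; s2: center (1/4, -1/2), radius 1/10; s3: center (-61/112, 0), radius 1/840; s4: center (-23/42, 0), radius 1/1008; s5: center (-13/24, 1/24), radius 1/60


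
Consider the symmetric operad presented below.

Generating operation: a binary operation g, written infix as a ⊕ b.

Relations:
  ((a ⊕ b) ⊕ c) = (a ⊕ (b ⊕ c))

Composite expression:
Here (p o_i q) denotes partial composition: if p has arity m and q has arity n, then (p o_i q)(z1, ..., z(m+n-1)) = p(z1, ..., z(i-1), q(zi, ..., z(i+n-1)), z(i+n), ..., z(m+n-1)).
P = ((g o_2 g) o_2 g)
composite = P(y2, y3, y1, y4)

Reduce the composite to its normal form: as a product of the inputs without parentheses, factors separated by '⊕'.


y2 ⊕ y3 ⊕ y1 ⊕ y4


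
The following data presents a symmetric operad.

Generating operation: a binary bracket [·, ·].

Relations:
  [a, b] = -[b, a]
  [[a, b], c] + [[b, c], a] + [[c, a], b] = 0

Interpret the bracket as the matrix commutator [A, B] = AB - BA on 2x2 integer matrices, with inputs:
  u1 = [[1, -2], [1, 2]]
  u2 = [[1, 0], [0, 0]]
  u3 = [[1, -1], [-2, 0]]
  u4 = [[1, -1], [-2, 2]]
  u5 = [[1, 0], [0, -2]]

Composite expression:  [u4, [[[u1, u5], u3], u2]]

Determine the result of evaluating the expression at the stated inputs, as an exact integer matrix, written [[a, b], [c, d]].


[u1, u5] = [[0, 6], [3, 0]]
[[u1, u5], u3] = [[-9, -6], [3, 9]]
[[[u1, u5], u3], u2] = [[0, 6], [3, 0]]
[u4, [[[u1, u5], u3], u2]] = [[9, -6], [3, -9]]

[[9, -6], [3, -9]]


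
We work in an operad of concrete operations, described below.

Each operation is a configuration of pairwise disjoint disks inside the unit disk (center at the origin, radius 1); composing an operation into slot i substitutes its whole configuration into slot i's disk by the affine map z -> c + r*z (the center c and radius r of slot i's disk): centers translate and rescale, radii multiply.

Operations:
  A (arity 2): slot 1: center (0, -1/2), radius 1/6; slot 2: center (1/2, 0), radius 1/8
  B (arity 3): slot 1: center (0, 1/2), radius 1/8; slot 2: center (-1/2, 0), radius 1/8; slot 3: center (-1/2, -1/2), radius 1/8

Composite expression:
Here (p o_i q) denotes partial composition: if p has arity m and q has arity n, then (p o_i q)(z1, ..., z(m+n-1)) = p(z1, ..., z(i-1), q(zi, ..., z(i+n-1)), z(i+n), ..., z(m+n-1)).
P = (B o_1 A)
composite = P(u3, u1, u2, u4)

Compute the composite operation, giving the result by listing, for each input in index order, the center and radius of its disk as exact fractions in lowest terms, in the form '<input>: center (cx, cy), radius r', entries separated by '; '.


u1: center (1/16, 1/2), radius 1/64; u2: center (-1/2, 0), radius 1/8; u3: center (0, 7/16), radius 1/48; u4: center (-1/2, -1/2), radius 1/8

Affine substitution under B: radii multiply and u-centers shift.
u3: after 2 affine steps, its disk has center (0, 7/16), radius 1/48
u1: after 2 affine steps, its disk has center (1/16, 1/2), radius 1/64
u2: after 1 affine step, its disk has center (-1/2, 0), radius 1/8
u4: after 1 affine step, its disk has center (-1/2, -1/2), radius 1/8


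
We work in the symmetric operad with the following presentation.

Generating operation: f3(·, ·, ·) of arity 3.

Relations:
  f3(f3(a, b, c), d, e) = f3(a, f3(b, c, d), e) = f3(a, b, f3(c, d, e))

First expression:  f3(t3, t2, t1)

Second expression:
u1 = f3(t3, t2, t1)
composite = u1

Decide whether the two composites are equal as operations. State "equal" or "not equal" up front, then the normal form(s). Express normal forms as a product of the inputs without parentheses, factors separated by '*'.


equal; both compose to t3 * t2 * t1

Reducing the first expression gives t3 * t2 * t1
Reducing the second expression gives t3 * t2 * t1
Same normal form: equal.


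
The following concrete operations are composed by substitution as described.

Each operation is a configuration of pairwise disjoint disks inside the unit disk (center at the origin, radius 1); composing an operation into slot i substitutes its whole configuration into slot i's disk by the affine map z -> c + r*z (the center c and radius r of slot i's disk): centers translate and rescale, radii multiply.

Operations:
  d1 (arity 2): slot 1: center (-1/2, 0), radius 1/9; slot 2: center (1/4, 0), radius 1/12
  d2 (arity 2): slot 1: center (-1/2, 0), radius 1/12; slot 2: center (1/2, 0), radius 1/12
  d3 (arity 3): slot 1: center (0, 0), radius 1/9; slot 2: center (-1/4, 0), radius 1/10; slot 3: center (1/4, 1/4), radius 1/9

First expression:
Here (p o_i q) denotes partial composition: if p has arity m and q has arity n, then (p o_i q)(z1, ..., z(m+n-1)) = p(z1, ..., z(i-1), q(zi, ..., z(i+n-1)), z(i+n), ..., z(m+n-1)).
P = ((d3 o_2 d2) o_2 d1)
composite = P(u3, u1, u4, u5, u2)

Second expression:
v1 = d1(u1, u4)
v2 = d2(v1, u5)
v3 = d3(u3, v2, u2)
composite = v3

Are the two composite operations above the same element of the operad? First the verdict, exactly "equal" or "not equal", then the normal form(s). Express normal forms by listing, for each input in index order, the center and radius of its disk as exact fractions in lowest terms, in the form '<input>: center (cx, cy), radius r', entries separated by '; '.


equal; both compose to u1: center (-73/240, 0), radius 1/1080; u2: center (1/4, 1/4), radius 1/9; u3: center (0, 0), radius 1/9; u4: center (-143/480, 0), radius 1/1440; u5: center (-1/5, 0), radius 1/120

The first expression, normalized: u1: center (-73/240, 0), radius 1/1080; u2: center (1/4, 1/4), radius 1/9; u3: center (0, 0), radius 1/9; u4: center (-143/480, 0), radius 1/1440; u5: center (-1/5, 0), radius 1/120
The second expression, normalized: u1: center (-73/240, 0), radius 1/1080; u2: center (1/4, 1/4), radius 1/9; u3: center (0, 0), radius 1/9; u4: center (-143/480, 0), radius 1/1440; u5: center (-1/5, 0), radius 1/120
The normal forms match — equal.


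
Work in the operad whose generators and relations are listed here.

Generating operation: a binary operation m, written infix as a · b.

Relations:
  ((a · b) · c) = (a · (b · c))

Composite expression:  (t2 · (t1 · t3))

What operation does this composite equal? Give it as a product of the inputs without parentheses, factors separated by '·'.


t2 · t1 · t3

The m-tree's shape is irrelevant; the t-reading-order decides.
(t1 · t3) linearizes to t1 · t3
(t2 · (t1 · t3)) linearizes to t2 · t1 · t3


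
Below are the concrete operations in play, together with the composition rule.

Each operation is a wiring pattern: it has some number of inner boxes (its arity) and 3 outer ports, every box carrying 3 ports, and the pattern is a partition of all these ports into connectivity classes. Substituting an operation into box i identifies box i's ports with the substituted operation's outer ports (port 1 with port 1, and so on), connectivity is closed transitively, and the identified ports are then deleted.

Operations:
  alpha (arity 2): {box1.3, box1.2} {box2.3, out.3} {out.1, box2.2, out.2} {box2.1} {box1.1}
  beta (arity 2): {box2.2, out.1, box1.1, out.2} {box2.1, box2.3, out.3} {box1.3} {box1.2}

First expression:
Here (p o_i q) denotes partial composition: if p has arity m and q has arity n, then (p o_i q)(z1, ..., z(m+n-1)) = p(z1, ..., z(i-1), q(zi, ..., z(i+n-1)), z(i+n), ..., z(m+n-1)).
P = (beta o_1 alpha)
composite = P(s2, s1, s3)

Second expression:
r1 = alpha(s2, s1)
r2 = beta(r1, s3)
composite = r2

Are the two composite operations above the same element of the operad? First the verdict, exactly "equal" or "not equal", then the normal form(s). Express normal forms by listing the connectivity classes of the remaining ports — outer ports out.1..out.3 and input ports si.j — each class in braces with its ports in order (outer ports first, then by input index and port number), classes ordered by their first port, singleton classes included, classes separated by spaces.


equal: each reduces to {out.1, out.2, s1.2, s3.2} {out.3, s3.1, s3.3} {s1.1} {s1.3} {s2.1} {s2.2, s2.3}


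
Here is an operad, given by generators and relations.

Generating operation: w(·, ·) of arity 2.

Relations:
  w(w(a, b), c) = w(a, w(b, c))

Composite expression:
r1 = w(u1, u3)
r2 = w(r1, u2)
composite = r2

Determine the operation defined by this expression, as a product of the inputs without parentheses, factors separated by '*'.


Key point: w is associative — brackets drop, the u-order remains.
w(u1, u3) linearizes to u1 * u3
w(w(u1, u3), u2) linearizes to u1 * u3 * u2

u1 * u3 * u2


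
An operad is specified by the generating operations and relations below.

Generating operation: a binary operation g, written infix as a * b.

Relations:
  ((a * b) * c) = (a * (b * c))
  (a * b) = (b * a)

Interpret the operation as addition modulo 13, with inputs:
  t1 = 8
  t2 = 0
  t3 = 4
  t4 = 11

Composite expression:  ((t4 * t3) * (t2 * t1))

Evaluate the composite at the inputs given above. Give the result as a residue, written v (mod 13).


(t4 * t3) = 2
(t2 * t1) = 8
((t4 * t3) * (t2 * t1)) = 10

10 (mod 13)


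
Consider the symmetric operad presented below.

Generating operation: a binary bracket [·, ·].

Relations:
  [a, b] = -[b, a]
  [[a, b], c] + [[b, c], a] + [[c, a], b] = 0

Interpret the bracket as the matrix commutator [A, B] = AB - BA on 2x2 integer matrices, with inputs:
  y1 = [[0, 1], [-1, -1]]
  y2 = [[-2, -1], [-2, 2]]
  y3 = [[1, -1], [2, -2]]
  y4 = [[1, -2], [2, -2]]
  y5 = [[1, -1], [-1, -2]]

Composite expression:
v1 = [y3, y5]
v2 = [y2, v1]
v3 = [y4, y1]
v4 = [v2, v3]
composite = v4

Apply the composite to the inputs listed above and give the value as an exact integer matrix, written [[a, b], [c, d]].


[[-90, -90], [90, 90]]

[y3, y5] = [[3, 0], [9, -3]]
[y2, [y3, y5]] = [[-9, 6], [24, 9]]
[y4, y1] = [[0, 5], [5, 0]]
[[y2, [y3, y5]], [y4, y1]] = [[-90, -90], [90, 90]]


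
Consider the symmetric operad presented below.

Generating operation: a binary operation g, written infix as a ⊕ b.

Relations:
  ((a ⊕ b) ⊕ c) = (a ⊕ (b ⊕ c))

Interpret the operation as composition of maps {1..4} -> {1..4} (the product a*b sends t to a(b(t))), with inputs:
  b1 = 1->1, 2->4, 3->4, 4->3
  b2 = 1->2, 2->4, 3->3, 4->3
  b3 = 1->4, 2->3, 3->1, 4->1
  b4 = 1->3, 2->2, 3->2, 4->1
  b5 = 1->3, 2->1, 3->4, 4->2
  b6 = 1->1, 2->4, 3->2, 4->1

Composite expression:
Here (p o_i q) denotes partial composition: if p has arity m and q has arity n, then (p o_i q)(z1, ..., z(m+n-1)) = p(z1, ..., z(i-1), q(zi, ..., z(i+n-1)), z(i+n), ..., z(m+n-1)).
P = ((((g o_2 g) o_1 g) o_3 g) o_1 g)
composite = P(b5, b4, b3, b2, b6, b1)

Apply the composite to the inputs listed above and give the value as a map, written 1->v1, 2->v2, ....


1->1, 2->1, 3->1, 4->4


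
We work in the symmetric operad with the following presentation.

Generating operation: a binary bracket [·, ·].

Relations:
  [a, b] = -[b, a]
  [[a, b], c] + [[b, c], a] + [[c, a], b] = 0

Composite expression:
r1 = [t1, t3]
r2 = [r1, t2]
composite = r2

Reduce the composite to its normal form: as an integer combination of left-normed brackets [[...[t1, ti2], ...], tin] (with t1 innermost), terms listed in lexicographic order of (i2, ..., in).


[[t1, t3], t2]

Antisymmetry and Jacobi reduce to t1-anchored left-normed brackets.
Composite bracket: [[t1, t3], t2]
Full expansion: 4 signed words from ab - ba (2^2 = 4).
Coefficients come from the t1-initial words:
  the word t1t3t2 carries sign +1 and contributes +[[t1, t3], t2]


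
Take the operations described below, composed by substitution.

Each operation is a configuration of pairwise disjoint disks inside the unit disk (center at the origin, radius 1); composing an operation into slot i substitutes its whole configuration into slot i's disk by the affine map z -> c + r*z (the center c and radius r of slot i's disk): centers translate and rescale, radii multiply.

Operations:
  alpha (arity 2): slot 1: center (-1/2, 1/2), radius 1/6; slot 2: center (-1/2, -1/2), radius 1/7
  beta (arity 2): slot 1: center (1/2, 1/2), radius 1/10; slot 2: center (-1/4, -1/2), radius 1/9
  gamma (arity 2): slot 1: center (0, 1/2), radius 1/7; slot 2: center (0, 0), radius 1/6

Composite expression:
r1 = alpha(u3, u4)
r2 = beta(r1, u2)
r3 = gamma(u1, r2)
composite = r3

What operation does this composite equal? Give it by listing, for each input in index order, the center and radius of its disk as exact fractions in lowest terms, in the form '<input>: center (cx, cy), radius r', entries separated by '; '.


u1: center (0, 1/2), radius 1/7; u2: center (-1/24, -1/12), radius 1/54; u3: center (3/40, 11/120), radius 1/360; u4: center (3/40, 3/40), radius 1/420

Below gamma, radii multiply path by path; the u-disk centers shift.
input u1: applying the 1 nested substitution gives center (0, 1/2), radius 1/7
input u3: applying the 3 nested substitutions gives center (3/40, 11/120), radius 1/360
input u4: applying the 3 nested substitutions gives center (3/40, 3/40), radius 1/420
input u2: applying the 2 nested substitutions gives center (-1/24, -1/12), radius 1/54


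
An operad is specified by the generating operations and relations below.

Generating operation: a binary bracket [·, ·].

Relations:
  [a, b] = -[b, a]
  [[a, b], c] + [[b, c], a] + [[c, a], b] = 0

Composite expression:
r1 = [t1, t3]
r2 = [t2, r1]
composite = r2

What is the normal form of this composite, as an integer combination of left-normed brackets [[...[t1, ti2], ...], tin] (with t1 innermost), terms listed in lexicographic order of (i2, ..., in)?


-[[t1, t3], t2]

In the tensor algebra, words opening t1 carry the t1-anchored form.
Composite bracket: [t2, [t1, t3]]
Expanding via [a, b] = ab - ba: 4 signed words (2^2 = 4).
The t1-initial words carry the normal form:
  t1t3t2 appears with sign -1, giving the term -[[t1, t3], t2]


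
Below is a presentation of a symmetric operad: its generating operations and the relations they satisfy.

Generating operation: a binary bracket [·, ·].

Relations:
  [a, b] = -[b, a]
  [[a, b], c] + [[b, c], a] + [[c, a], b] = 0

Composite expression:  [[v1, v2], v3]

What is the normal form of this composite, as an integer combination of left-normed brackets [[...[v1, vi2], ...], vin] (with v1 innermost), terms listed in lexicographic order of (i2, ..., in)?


[[v1, v2], v3]

A multilinear Lie element is pinned by v1-initial words (v1 innermost).
Composite bracket: [[v1, v2], v3]
Under [a, b] = ab - ba we get 4 signed associative words (2^2 = 4).
Only words starting with v1 matter:
  from v1v2v3, sign +1: term +[[v1, v2], v3]


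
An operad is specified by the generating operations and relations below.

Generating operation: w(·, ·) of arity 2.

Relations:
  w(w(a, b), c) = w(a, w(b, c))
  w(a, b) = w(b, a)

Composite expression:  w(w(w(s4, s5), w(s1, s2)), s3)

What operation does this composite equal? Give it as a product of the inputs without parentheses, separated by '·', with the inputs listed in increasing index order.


s1 · s2 · s3 · s4 · s5

Both nesting and order wash out for w; what remains is which s's occur.
w(s4, s5) collapses to s4 · s5
w(s1, s2) collapses to s1 · s2
w(w(s4, s5), w(s1, s2)) collapses to s4 · s5 · s1 · s2
w(w(w(s4, s5), w(s1, s2)), s3) collapses to s4 · s5 · s1 · s2 · s3
putting the inputs in ascending order: s1 · s2 · s3 · s4 · s5


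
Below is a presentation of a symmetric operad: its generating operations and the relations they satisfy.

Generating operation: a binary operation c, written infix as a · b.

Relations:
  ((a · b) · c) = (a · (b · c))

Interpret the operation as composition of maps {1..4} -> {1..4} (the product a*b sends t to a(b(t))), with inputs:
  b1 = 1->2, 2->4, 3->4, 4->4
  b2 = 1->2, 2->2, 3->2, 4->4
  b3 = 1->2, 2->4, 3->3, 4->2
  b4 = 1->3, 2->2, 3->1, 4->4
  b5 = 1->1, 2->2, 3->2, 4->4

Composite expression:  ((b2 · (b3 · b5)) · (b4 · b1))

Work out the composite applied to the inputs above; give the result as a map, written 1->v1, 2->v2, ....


(b3 · b5) = 1->2, 2->4, 3->4, 4->2
(b2 · (b3 · b5)) = 1->2, 2->4, 3->4, 4->2
(b4 · b1) = 1->2, 2->4, 3->4, 4->4
((b2 · (b3 · b5)) · (b4 · b1)) = 1->4, 2->2, 3->2, 4->2

1->4, 2->2, 3->2, 4->2


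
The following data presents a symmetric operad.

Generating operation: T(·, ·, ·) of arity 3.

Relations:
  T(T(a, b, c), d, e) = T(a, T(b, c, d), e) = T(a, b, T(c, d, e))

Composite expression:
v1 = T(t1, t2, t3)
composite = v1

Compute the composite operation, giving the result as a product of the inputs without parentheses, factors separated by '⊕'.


t1 ⊕ t2 ⊕ t3

Key point: T is associative — brackets drop, the t-order remains.
T(t1, t2, t3) collapses to t1 ⊕ t2 ⊕ t3


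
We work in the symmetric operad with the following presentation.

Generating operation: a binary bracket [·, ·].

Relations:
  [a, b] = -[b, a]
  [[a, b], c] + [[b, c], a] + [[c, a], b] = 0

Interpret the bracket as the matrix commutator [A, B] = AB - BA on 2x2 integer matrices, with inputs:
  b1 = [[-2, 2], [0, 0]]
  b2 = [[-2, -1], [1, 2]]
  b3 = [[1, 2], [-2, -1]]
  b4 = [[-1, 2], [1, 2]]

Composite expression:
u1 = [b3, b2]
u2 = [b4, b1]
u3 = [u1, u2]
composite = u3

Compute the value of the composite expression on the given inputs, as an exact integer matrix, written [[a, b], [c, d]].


[[0, 24], [-24, 0]]

[b3, b2] = [[0, 6], [6, 0]]
[b4, b1] = [[-2, -2], [-2, 2]]
[[b3, b2], [b4, b1]] = [[0, 24], [-24, 0]]


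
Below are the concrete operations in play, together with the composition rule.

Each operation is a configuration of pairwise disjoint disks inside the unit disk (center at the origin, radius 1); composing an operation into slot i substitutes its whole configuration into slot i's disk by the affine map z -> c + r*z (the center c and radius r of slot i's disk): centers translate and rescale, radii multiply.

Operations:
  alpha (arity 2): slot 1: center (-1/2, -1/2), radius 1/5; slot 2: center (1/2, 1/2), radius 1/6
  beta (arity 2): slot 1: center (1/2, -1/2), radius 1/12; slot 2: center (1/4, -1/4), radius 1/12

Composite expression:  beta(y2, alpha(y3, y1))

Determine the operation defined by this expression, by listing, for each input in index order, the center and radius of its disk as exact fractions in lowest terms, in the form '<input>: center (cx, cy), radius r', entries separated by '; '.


y1: center (7/24, -5/24), radius 1/72; y2: center (1/2, -1/2), radius 1/12; y3: center (5/24, -7/24), radius 1/60

Nesting under beta composes maps z -> c + r*z down each y-path.
input y2: applying the 1 nested substitution gives center (1/2, -1/2), radius 1/12
input y3: applying the 2 nested substitutions gives center (5/24, -7/24), radius 1/60
input y1: applying the 2 nested substitutions gives center (7/24, -5/24), radius 1/72


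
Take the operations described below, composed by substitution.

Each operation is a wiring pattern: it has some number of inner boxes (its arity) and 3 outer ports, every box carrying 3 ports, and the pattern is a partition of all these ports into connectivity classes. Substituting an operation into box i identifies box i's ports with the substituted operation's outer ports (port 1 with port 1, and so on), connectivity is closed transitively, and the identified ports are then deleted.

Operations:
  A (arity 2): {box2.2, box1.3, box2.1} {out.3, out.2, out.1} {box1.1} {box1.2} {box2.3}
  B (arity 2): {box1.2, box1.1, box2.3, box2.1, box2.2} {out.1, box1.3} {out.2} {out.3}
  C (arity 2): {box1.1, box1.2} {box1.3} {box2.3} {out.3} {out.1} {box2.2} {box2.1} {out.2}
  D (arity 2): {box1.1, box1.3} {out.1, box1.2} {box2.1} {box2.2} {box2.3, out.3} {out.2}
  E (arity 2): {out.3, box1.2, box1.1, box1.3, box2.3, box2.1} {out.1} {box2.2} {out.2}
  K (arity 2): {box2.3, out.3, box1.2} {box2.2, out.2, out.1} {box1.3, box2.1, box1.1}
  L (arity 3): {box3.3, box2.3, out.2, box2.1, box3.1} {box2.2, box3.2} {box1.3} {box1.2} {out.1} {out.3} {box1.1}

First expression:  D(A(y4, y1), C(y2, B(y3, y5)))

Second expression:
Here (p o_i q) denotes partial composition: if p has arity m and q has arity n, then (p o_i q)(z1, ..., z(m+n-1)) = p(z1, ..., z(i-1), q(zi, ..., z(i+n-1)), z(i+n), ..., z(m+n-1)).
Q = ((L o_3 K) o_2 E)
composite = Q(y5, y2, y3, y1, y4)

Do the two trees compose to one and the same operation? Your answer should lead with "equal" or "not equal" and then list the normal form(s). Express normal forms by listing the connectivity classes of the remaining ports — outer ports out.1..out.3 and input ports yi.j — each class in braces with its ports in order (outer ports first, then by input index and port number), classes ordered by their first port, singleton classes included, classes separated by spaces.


not equal — first {out.1} {out.2} {out.3} {y1.1, y1.2, y4.3} {y1.3} {y2.1, y2.2} {y2.3} {y3.1, y3.2, y5.1, y5.2, y5.3} {y3.3} {y4.1} {y4.2}, second {out.1} {out.2, y1.2, y2.1, y2.2, y2.3, y3.1, y3.3, y4.2, y4.3} {out.3} {y1.1, y1.3, y4.1} {y3.2} {y5.1} {y5.2} {y5.3}


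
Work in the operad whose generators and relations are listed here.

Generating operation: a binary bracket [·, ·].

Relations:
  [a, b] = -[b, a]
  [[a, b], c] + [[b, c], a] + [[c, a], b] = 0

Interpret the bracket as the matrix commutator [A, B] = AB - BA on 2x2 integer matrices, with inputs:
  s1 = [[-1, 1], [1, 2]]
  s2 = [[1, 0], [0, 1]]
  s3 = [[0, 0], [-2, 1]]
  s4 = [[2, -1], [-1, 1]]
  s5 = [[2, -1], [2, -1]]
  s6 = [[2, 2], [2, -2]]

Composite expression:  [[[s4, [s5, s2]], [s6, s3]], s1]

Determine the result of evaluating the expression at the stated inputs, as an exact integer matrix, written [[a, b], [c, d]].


[[0, 0], [0, 0]]

[s5, s2] = [[0, 0], [0, 0]]
[s4, [s5, s2]] = [[0, 0], [0, 0]]
[s6, s3] = [[-4, 2], [6, 4]]
[[s4, [s5, s2]], [s6, s3]] = [[0, 0], [0, 0]]
[[[s4, [s5, s2]], [s6, s3]], s1] = [[0, 0], [0, 0]]
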